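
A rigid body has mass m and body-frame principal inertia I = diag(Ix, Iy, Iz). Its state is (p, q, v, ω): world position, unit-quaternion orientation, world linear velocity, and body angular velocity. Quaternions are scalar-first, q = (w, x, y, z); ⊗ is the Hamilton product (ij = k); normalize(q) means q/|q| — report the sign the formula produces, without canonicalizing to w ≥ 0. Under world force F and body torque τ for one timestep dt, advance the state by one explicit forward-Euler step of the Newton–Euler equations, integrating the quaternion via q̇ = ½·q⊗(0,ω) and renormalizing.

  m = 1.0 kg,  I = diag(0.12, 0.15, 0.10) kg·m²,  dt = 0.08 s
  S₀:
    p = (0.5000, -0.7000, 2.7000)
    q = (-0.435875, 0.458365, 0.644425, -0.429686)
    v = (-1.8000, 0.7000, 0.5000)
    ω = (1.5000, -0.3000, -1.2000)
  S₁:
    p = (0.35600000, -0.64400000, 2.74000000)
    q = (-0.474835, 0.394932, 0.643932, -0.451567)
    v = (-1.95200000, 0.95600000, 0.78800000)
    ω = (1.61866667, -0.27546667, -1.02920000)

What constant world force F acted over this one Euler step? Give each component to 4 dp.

v₁ − v₀ = (-0.15200000, 0.25600000, 0.28800000)
applied force F = (-1.9000, 3.2000, 3.6000)

F = (-1.9000, 3.2000, 3.6000)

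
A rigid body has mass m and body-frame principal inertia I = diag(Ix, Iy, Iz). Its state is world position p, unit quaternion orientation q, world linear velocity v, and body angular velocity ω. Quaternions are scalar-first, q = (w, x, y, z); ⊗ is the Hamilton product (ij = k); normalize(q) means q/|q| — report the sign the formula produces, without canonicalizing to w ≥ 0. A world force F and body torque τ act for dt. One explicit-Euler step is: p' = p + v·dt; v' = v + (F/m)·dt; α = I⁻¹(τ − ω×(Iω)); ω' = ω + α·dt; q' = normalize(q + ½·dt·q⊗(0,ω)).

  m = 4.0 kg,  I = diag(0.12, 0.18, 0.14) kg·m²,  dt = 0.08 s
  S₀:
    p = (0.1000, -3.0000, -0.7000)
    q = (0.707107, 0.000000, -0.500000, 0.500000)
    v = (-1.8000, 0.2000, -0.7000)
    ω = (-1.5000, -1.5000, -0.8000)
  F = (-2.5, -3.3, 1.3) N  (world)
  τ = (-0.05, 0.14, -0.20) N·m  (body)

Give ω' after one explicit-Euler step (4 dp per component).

α = I⁻¹(τ − ω×Iω) = (-0.0167, 0.9111, -2.3929)
new body rate ω' = (-1.5013, -1.4271, -0.9914)

ω' = (-1.5013, -1.4271, -0.9914)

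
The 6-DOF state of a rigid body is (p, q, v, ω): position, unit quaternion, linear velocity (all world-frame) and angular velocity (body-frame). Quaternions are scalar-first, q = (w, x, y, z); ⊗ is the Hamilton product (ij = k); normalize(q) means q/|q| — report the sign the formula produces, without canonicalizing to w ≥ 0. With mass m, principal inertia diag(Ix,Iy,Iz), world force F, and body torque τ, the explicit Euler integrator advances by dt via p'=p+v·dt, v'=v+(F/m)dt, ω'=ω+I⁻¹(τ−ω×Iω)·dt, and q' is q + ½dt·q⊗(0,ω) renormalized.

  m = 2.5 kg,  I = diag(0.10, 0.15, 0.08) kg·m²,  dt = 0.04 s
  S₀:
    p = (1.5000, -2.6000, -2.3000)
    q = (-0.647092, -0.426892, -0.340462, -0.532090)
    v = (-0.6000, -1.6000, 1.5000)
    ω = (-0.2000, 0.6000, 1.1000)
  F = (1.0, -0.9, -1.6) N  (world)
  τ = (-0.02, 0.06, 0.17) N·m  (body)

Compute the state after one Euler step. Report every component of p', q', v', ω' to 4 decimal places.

p' = (1.4760, -2.6640, -2.2400)
q' = (-0.6328, -0.4253, -0.3366, -0.5526)
v' = (-0.5840, -1.6144, 1.4744)
ω' = (-0.1895, 0.6172, 1.1880)

a = F/m = (0.4000, -0.3600, -0.6400)
p' = p + v·dt = (1.4760, -2.6640, -2.2400)
v + (F/m)dt = (-0.5840, -1.6144, 1.4744)
gyro term ω×Iω = (-0.0462, -0.0044, -0.0060)
α = I⁻¹(τ − ω×Iω) = (0.2620, 0.4293, 2.2000)
ω + α·dt = (-0.1895, 0.6172, 1.1880)
Hamilton product q⊗(0,ω) = (0.7041978, 0.0741642, 0.1877440, -1.0360288)
updated quaternion q' = (-0.6328, -0.4253, -0.3366, -0.5526)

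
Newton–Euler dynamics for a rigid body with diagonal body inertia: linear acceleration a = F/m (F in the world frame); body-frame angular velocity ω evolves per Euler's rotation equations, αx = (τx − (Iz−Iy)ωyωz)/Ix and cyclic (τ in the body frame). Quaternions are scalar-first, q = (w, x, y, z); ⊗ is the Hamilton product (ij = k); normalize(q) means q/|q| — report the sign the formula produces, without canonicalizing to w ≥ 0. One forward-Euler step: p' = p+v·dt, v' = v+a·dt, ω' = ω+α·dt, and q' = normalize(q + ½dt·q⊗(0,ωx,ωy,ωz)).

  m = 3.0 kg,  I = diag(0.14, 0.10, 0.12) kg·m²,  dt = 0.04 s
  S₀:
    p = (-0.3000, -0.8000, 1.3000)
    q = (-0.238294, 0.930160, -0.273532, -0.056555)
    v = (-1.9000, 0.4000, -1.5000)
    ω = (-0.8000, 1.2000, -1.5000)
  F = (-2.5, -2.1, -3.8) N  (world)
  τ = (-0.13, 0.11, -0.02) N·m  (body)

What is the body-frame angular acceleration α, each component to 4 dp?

precession coupling ω×(Iω) = (-0.0360, 0.0240, 0.0384)
α = I⁻¹(τ − ω×Iω) = (-0.6714, 0.8600, -0.4867)

α = (-0.6714, 0.8600, -0.4867)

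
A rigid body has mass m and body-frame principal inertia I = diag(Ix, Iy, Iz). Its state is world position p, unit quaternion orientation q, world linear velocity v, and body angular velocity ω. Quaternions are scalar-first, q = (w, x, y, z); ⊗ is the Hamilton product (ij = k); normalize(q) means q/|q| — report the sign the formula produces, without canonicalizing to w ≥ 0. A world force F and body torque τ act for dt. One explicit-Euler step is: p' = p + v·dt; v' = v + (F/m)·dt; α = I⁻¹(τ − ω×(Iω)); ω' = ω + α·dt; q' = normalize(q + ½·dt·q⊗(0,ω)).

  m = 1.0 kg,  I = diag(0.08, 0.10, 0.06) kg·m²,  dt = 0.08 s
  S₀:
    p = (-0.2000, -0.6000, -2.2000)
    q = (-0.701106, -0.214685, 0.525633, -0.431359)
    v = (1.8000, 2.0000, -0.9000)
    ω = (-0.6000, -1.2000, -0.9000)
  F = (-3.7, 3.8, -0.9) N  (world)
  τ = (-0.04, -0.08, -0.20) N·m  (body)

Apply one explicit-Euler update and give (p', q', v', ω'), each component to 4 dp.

ω×(Iω) gyroscopic = (-0.0432, 0.0108, 0.0144)
(τ − ω×Iω)/I = (0.0400, -0.9080, -3.5733)
ω' = ω + α·dt = (-0.5968, -1.2726, -1.1859)
Hamilton product q⊗(0,ω) = (0.1137255, -0.5700369, 0.9069261, 1.2039972)
q' = normalize(q + ½dt·q⊗(0,ω)) = (-0.6951, -0.2370, 0.5607, -0.3824)
a = F/m = (-3.7000, 3.8000, -0.9000)
p' = p + v·dt = (-0.0560, -0.4400, -2.2720)
new velocity v' = (1.5040, 2.3040, -0.9720)

p' = (-0.0560, -0.4400, -2.2720)
q' = (-0.6951, -0.2370, 0.5607, -0.3824)
v' = (1.5040, 2.3040, -0.9720)
ω' = (-0.5968, -1.2726, -1.1859)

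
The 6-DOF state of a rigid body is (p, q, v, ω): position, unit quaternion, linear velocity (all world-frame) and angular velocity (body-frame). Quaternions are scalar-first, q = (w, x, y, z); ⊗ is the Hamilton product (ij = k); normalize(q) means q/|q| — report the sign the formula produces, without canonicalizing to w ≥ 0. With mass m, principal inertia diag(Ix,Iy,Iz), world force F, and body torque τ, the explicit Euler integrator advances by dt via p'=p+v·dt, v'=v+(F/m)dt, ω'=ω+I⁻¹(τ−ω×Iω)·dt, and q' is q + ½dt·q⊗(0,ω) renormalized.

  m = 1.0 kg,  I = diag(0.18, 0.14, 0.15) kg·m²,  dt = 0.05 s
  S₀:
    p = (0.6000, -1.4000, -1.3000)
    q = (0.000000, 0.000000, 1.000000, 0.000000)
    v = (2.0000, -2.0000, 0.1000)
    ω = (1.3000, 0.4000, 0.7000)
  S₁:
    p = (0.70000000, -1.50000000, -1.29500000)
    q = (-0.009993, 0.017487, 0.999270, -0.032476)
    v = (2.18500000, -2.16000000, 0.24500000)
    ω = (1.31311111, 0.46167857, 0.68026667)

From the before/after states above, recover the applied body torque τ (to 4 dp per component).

ω₁ − ω₀ = (0.01311111, 0.06167857, -0.01973333)
ω₀×(Iω₀) = (0.0028, 0.0273, -0.0208)
applied torque τ = (0.0500, 0.2000, -0.0800)

τ = (0.0500, 0.2000, -0.0800)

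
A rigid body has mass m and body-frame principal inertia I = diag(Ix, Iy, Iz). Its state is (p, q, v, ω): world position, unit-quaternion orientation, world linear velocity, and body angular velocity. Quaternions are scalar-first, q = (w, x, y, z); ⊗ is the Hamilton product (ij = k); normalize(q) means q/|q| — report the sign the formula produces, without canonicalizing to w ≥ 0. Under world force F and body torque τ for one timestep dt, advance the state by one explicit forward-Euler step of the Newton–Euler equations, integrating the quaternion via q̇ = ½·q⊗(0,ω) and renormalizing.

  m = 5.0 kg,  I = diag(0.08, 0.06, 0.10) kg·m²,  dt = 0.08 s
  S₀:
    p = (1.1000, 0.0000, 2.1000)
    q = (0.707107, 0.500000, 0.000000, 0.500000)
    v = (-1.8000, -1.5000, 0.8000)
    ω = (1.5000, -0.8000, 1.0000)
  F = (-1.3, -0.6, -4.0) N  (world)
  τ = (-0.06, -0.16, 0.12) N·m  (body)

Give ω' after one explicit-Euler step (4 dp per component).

ω' = (1.4720, -0.9733, 1.0768)

gyro term ω×Iω = (-0.0320, -0.0300, 0.0240)
angular accel α = (-0.3500, -2.1667, 0.9600)
ω + α·dt = (1.4720, -0.9733, 1.0768)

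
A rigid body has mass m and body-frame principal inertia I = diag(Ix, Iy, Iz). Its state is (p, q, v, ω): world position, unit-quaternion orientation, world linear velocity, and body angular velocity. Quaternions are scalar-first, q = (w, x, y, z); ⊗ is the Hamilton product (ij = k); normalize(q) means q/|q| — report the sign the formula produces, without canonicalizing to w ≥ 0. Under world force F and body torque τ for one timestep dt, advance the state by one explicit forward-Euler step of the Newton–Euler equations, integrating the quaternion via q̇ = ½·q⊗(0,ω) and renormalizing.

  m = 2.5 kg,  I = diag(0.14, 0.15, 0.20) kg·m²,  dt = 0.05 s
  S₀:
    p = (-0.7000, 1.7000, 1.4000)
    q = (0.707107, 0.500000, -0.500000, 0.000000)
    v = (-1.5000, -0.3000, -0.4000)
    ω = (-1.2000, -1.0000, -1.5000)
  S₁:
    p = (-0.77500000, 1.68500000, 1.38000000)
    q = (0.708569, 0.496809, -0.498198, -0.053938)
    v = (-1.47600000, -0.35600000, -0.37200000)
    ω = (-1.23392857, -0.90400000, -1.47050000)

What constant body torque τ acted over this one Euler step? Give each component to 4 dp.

τ = (-0.0200, 0.1800, 0.1300)

ω₁ − ω₀ = (-0.03392857, 0.09600000, 0.02950000)
τ = I·(Δω/dt) + ω₀×(Iω₀) = (-0.0200, 0.1800, 0.1300)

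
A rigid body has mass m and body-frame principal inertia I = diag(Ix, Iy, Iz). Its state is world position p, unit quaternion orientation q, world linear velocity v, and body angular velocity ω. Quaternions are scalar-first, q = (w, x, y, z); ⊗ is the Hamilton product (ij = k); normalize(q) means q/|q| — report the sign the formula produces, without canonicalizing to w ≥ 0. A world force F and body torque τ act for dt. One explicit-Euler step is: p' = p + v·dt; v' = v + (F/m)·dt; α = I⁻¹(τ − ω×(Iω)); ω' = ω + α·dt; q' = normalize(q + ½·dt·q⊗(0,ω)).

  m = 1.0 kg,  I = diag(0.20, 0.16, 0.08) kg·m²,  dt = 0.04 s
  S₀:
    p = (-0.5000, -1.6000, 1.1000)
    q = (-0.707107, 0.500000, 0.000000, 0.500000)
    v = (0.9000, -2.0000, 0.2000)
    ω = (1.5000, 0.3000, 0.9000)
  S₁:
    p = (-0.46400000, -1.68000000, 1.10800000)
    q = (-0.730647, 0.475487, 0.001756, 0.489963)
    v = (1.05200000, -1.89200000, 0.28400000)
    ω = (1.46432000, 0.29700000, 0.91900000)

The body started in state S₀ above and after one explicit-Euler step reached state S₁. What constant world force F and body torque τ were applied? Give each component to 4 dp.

ω₁ − ω₀ = (-0.03568000, -0.00300000, 0.01900000)
precession coupling = (-0.0216, 0.1620, -0.0180)
τ = I·(Δω/dt) + ω₀×(Iω₀) = (-0.2000, 0.1500, 0.0200)
velocity change Δv = (0.15200000, 0.10800000, 0.08400000)
applied force F = (3.8000, 2.7000, 2.1000)

F = (3.8000, 2.7000, 2.1000)
τ = (-0.2000, 0.1500, 0.0200)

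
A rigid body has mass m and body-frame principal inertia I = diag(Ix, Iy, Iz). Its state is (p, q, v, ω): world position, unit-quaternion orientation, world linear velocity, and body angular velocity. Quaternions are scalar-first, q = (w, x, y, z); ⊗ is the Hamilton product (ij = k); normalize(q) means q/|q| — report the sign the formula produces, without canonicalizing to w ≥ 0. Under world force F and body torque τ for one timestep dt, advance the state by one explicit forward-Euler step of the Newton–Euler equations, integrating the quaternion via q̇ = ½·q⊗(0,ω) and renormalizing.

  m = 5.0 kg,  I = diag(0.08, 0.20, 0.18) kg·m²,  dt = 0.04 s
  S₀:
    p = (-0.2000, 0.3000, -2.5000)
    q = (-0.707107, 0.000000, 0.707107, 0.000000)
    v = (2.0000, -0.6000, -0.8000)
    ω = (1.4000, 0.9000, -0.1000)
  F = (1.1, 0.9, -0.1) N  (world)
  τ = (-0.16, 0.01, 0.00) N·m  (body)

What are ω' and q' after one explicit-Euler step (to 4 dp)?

(τ − ω×Iω)/I = (-2.0225, -0.0200, -0.8400)
new body rate ω' = (1.3191, 0.8992, -0.1336)
Hamilton product q⊗(0,ω) = (-0.6363963, -1.0606605, -0.6363963, -0.9192391)
q' = normalize(q + ½dt·q⊗(0,ω)) = (-0.7194, -0.0212, 0.6940, -0.0184)

ω' = (1.3191, 0.8992, -0.1336)
q' = (-0.7194, -0.0212, 0.6940, -0.0184)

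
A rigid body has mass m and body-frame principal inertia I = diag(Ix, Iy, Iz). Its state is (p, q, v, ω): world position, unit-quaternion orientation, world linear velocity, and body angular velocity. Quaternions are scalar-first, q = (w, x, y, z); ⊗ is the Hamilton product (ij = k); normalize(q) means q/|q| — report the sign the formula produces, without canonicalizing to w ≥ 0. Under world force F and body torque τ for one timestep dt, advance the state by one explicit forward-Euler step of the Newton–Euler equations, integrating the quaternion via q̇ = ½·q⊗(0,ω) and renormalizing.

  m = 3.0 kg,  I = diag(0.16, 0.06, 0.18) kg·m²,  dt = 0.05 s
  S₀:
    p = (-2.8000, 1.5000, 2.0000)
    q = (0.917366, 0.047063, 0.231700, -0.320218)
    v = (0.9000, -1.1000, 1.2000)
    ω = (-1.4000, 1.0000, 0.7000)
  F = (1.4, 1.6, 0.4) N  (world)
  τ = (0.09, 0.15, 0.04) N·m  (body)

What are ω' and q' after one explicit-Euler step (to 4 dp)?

ω' = (-1.3981, 1.1087, 0.6722)
q' = (0.9178, 0.0270, 0.2647, -0.2946)

α = I⁻¹(τ − ω×Iω) = (0.0375, 2.1733, -0.5556)
ω' = ω + α·dt = (-1.3981, 1.1087, 0.6722)
Hamilton product q⊗(0,ω) = (0.0583408, -0.8019044, 1.3327271, 1.0135992)
q' = normalize(q + ½dt·q⊗(0,ω)) = (0.9178, 0.0270, 0.2647, -0.2946)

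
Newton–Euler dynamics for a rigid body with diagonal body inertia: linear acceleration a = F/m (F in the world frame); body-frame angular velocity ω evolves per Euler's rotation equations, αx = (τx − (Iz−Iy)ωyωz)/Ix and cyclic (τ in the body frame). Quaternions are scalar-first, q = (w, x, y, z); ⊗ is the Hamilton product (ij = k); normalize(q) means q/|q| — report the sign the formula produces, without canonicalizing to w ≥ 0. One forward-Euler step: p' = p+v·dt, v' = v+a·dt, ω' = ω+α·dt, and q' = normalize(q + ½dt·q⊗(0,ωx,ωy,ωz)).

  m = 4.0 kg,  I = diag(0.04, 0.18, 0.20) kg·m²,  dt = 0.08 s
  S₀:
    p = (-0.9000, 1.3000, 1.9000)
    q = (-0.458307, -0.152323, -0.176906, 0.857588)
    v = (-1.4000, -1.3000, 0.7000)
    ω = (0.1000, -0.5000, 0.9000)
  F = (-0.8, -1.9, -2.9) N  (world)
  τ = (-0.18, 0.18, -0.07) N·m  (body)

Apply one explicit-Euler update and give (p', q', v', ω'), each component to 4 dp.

p' = (-1.0120, 1.1960, 1.9560)
q' = (-0.4917, -0.1433, -0.1587, 0.8441)
v' = (-1.4160, -1.3380, 0.6420)
ω' = (-0.2420, -0.4136, 0.8748)

p' = p + v·dt = (-1.0120, 1.1960, 1.9560)
v + (F/m)dt = (-1.4160, -1.3380, 0.6420)
precession coupling ω×(Iω) = (-0.0090, -0.0144, -0.0070)
α = I⁻¹(τ − ω×Iω) = (-4.2750, 1.0800, -0.3150)
new body rate ω' = (-0.2420, -0.4136, 0.8748)
Hamilton product q⊗(0,ω) = (-0.8450499, 0.2237479, 0.4520030, -0.3186242)
q' = normalize(q + ½dt·q⊗(0,ω)) = (-0.4917, -0.1433, -0.1587, 0.8441)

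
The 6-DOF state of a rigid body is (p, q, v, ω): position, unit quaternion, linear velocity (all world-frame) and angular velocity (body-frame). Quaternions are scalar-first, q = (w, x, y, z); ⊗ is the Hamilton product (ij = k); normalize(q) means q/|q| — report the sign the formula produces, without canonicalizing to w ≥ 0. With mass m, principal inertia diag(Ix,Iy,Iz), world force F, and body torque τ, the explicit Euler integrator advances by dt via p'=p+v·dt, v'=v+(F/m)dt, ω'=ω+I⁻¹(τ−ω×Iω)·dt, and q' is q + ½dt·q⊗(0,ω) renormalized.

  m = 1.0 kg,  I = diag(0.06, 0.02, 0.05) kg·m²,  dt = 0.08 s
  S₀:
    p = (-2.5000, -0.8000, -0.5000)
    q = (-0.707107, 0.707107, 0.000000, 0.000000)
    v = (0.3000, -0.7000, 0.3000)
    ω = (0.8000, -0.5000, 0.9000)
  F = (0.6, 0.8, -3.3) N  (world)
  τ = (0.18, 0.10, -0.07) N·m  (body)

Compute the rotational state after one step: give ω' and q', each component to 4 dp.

precession coupling ω×(Iω) = (-0.0135, 0.0072, 0.0160)
angular accel α = (3.2250, 4.6400, -1.7200)
ω + α·dt = (1.0580, -0.1288, 0.7624)
q⊗(0,ω) = (-0.5656856, -0.5656856, -0.2828428, -0.9899498)
updated quaternion q' = (-0.7287, 0.6836, -0.0113, -0.0395)

ω' = (1.0580, -0.1288, 0.7624)
q' = (-0.7287, 0.6836, -0.0113, -0.0395)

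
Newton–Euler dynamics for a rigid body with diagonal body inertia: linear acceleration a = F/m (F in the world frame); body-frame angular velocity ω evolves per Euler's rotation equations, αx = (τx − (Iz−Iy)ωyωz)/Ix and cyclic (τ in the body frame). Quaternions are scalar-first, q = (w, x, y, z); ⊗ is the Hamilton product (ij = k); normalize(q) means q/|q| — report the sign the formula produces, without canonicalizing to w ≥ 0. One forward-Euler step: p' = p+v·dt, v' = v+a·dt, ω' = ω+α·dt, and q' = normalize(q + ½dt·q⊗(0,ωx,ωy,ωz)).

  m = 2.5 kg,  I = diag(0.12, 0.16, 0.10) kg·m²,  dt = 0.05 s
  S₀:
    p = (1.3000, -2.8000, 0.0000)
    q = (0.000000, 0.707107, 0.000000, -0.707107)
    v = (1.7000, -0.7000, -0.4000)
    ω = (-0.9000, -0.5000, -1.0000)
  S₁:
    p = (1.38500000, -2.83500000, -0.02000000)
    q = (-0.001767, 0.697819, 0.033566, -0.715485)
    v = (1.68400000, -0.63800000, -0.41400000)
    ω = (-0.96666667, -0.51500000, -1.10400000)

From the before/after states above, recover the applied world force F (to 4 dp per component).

v₁ − v₀ = (-0.01600000, 0.06200000, -0.01400000)
m·(v₁−v₀)/dt = (-0.8000, 3.1000, -0.7000)

F = (-0.8000, 3.1000, -0.7000)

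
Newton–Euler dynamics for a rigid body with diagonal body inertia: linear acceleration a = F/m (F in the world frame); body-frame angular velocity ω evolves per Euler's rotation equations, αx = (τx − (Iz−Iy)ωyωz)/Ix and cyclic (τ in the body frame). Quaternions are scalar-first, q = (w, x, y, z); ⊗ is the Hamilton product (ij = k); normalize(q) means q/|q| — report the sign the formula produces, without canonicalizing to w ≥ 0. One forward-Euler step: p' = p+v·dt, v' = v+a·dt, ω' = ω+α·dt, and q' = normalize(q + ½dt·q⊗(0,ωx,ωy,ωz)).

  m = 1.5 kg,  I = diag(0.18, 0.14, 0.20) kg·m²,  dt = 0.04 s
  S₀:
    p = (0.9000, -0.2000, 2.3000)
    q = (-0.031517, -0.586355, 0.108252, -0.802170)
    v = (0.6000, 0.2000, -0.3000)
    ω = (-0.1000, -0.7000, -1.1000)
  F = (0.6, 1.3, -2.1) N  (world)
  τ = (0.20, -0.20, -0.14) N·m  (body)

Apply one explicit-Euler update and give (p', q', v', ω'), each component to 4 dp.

p' = (0.9240, -0.1920, 2.2880)
q' = (-0.0488, -0.5997, 0.0974, -0.7928)
v' = (0.6160, 0.2347, -0.3560)
ω' = (-0.0658, -0.7565, -1.1274)

a = (0.4000, 0.8667, -1.4000)
p + v·dt = (0.9240, -0.1920, 2.2880)
v + (F/m)dt = (0.6160, 0.2347, -0.3560)
precession coupling ω×(Iω) = (0.0462, -0.0022, -0.0028)
(τ − ω×Iω)/I = (0.8544, -1.4129, -0.6860)
ω + α·dt = (-0.0658, -0.7565, -1.1274)
2q̇ = q⊗(0,ω) = (-0.8652461, -0.6774445, -0.5427116, 0.4559424)
q + ½dt·q⊗(0,ω), renormalized = (-0.0488, -0.5997, 0.0974, -0.7928)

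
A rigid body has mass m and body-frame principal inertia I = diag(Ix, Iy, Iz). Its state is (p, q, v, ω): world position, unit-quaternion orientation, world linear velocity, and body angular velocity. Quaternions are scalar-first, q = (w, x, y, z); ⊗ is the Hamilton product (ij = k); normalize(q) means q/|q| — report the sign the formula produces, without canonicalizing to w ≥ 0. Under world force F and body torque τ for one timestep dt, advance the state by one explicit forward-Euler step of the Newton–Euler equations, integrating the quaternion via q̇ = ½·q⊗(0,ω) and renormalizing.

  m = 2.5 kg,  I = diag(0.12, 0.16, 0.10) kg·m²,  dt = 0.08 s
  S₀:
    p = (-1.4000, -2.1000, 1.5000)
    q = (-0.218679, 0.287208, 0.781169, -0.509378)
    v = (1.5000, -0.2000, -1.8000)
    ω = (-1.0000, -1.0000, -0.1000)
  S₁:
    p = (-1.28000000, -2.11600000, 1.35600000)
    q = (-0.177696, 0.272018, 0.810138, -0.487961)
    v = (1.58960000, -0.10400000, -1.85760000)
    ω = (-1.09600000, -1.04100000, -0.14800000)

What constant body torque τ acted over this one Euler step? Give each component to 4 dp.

Δω = ω₁−ω₀ = (-0.09600000, -0.04100000, -0.04800000)
ω₀×(Iω₀) = (-0.0060, 0.0020, 0.0400)
applied torque τ = (-0.1500, -0.0800, -0.0200)

τ = (-0.1500, -0.0800, -0.0200)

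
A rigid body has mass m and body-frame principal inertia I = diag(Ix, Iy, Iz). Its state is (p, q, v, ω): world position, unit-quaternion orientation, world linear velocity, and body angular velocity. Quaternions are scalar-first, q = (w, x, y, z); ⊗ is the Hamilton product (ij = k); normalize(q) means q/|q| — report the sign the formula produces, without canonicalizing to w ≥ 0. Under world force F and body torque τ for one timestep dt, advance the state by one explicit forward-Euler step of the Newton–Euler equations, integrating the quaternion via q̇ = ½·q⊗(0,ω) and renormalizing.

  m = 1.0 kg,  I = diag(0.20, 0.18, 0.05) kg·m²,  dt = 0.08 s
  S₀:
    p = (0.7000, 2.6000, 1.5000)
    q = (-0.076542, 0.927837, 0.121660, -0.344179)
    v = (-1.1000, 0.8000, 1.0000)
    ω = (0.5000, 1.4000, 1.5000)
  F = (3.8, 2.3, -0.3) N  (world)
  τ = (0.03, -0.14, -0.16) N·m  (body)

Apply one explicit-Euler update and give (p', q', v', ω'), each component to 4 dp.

p' = (0.6120, 2.6640, 1.5800)
q' = (-0.0810, 0.9495, 0.0546, -0.2982)
v' = (-0.7960, 0.9840, 0.9760)
ω' = (0.6212, 1.2878, 1.2664)

a = (3.8000, 2.3000, -0.3000)
p + v·dt = (0.6120, 2.6640, 1.5800)
v + (F/m)dt = (-0.7960, 0.9840, 0.9760)
α = I⁻¹(τ − ω×Iω) = (1.5150, -1.4028, -2.9200)
ω' = ω + α·dt = (0.6212, 1.2878, 1.2664)
2q̇ = q⊗(0,ω) = (-0.1179740, 0.6260696, -1.6710038, 1.1233288)
q + ½dt·q⊗(0,ω), renormalized = (-0.0810, 0.9495, 0.0546, -0.2982)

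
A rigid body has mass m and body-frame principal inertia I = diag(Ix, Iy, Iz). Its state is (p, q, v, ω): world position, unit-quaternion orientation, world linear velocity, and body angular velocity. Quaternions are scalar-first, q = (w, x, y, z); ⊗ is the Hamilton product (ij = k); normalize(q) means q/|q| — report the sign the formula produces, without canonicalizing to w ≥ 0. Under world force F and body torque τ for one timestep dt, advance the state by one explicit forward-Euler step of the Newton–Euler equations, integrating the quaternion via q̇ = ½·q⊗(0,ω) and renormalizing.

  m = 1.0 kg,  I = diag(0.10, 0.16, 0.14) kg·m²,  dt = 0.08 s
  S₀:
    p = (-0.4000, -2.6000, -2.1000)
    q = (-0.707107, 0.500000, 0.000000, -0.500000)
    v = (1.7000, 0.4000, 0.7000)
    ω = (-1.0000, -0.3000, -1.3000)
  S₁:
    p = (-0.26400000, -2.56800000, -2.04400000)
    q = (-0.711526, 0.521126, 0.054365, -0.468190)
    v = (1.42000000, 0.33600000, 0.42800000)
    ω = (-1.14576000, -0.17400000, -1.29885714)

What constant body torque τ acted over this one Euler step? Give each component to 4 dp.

τ = (-0.1900, 0.2000, 0.0200)

Δω = ω₁−ω₀ = (-0.14576000, 0.12600000, 0.00114286)
precession coupling = (-0.0078, -0.0520, 0.0180)
τ = I·(Δω/dt) + ω₀×(Iω₀) = (-0.1900, 0.2000, 0.0200)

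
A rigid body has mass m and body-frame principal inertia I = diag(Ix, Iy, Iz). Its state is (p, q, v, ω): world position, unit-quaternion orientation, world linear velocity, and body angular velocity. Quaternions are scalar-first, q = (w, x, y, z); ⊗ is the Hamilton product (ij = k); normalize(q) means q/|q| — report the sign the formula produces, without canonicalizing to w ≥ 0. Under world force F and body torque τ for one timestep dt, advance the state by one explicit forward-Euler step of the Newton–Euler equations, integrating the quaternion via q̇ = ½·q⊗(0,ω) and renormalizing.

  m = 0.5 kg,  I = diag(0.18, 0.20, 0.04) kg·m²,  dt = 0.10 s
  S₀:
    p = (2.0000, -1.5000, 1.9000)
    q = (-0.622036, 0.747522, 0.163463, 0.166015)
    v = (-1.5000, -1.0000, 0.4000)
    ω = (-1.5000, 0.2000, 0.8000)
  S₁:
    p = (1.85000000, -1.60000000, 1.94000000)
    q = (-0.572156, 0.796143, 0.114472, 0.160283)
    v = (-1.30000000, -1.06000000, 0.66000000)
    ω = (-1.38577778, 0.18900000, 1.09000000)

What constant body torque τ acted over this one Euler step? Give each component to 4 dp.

Δω = ω₁−ω₀ = (0.11422222, -0.01100000, 0.29000000)
τ = I·(Δω/dt) + ω₀×(Iω₀) = (0.1800, -0.1900, 0.1100)

τ = (0.1800, -0.1900, 0.1100)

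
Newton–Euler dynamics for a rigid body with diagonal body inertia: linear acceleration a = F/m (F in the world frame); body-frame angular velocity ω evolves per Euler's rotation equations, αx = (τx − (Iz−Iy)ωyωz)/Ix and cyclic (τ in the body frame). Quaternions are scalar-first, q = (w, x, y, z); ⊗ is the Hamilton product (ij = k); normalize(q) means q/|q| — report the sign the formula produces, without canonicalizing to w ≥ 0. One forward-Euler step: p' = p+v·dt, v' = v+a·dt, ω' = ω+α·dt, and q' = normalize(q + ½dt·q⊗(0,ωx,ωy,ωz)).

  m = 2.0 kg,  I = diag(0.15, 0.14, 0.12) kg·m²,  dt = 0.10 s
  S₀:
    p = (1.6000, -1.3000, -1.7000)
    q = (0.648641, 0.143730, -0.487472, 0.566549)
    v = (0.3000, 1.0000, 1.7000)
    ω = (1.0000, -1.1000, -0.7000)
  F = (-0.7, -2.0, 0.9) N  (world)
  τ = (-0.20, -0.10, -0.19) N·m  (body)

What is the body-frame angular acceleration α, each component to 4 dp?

α = (-1.2307, -0.5643, -1.6750)

ω×(Iω) gyroscopic = (-0.0154, -0.0210, 0.0110)
(τ − ω×Iω)/I = (-1.2307, -0.5643, -1.6750)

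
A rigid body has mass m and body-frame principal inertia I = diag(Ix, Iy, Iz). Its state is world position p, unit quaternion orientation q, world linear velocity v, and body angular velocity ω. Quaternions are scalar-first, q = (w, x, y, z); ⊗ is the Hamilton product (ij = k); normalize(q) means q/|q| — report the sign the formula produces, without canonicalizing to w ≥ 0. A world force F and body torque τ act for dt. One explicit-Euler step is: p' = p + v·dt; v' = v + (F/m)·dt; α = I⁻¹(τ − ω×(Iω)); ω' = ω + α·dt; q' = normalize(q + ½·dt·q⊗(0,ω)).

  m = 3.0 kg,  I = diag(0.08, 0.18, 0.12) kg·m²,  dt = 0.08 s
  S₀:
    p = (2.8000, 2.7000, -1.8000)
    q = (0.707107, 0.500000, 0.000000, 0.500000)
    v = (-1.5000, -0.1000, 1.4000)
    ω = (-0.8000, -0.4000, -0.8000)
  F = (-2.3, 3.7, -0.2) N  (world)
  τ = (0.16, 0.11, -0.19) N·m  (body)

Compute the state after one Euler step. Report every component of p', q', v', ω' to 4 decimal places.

gyro term ω×Iω = (-0.0192, -0.0256, 0.0320)
α = I⁻¹(τ − ω×Iω) = (2.2400, 0.7533, -1.8500)
ω' = ω + α·dt = (-0.6208, -0.3397, -0.9480)
q⊗(0,ω) = (0.8000000, -0.3656856, -0.2828428, -0.7656856)
updated quaternion q' = (0.7383, 0.4848, -0.0113, 0.4688)
a = (-0.7667, 1.2333, -0.0667)
p' = p + v·dt = (2.6800, 2.6920, -1.6880)
new velocity v' = (-1.5613, -0.0013, 1.3947)

p' = (2.6800, 2.6920, -1.6880)
q' = (0.7383, 0.4848, -0.0113, 0.4688)
v' = (-1.5613, -0.0013, 1.3947)
ω' = (-0.6208, -0.3397, -0.9480)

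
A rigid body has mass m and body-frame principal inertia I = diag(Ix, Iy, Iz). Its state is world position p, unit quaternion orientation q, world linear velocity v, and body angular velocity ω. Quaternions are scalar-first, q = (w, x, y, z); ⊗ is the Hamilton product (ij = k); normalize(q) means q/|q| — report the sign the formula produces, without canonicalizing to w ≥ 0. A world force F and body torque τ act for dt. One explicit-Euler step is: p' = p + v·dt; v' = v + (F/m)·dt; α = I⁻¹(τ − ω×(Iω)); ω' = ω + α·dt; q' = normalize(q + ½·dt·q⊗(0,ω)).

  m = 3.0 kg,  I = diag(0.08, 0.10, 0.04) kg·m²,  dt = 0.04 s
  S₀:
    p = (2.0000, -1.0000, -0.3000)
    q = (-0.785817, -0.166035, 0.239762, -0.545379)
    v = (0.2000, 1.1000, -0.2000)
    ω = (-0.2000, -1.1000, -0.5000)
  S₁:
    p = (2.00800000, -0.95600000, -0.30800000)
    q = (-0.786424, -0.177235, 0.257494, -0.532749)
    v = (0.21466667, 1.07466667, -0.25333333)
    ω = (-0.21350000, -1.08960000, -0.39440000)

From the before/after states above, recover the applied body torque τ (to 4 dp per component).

rate change Δω = (-0.01350000, 0.01040000, 0.10560000)
I·α + gyro = (-0.0600, 0.0300, 0.1100)

τ = (-0.0600, 0.0300, 0.1100)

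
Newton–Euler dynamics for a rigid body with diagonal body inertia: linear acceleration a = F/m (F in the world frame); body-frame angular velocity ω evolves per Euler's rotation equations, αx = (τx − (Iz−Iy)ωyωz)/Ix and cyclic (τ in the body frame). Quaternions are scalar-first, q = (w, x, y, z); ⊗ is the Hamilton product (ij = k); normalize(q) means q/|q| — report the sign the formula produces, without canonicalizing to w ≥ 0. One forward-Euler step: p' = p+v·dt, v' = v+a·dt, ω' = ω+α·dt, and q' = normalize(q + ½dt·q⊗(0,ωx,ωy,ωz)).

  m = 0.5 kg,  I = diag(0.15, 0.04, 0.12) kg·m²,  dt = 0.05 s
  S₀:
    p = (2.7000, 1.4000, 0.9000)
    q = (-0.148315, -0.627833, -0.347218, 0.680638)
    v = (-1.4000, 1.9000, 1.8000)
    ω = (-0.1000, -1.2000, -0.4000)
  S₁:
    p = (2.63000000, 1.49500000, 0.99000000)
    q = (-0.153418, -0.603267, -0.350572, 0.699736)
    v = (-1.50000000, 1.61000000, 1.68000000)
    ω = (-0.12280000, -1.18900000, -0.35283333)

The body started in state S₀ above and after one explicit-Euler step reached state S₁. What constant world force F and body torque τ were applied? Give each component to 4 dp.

Δω = ω₁−ω₀ = (-0.02280000, 0.01100000, 0.04716667)
applied torque τ = (-0.0300, 0.0100, 0.1000)
Δv = v₁−v₀ = (-0.10000000, -0.29000000, -0.12000000)
applied force F = (-1.0000, -2.9000, -1.2000)

F = (-1.0000, -2.9000, -1.2000)
τ = (-0.0300, 0.0100, 0.1000)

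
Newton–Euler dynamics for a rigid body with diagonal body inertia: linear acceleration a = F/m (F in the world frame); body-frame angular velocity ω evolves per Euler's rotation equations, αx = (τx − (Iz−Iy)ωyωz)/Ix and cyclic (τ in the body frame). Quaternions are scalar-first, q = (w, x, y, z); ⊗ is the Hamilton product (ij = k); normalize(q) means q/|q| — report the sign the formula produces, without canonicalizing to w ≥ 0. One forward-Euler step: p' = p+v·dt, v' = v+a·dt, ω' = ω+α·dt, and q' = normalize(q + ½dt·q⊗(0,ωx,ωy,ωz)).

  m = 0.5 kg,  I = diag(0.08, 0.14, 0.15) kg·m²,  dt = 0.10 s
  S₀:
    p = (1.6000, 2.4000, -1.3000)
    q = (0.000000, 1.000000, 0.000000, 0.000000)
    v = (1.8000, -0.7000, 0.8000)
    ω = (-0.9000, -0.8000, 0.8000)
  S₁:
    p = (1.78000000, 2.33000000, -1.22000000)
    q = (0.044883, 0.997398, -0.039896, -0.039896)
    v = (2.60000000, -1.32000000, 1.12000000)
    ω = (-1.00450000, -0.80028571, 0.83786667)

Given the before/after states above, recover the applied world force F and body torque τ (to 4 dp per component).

v₁ − v₀ = (0.80000000, -0.62000000, 0.32000000)
applied force F = (4.0000, -3.1000, 1.6000)
ω₁ − ω₀ = (-0.10450000, -0.00028571, 0.03786667)
gyro term ω₀×Iω₀ = (-0.0064, 0.0504, 0.0432)
I·α + gyro = (-0.0900, 0.0500, 0.1000)

F = (4.0000, -3.1000, 1.6000)
τ = (-0.0900, 0.0500, 0.1000)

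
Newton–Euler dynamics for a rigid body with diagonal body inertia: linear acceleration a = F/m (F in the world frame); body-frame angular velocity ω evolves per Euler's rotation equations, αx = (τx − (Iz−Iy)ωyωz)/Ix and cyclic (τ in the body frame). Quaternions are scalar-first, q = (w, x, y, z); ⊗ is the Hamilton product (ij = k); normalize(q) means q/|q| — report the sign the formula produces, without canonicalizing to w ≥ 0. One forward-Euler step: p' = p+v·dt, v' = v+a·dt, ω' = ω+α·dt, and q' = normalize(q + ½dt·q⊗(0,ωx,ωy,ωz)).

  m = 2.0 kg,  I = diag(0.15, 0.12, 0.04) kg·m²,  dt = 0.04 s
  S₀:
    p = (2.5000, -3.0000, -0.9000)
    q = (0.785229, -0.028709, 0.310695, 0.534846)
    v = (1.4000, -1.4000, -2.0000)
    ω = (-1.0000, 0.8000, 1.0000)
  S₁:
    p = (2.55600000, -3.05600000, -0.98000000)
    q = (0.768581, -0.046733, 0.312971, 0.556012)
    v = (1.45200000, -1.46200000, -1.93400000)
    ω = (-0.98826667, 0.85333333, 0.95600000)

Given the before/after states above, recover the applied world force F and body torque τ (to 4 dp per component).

F = (2.6000, -3.1000, 3.3000)
τ = (-0.0200, 0.0500, -0.0200)

ω₁ − ω₀ = (0.01173333, 0.05333333, -0.04400000)
τ = I·(Δω/dt) + ω₀×(Iω₀) = (-0.0200, 0.0500, -0.0200)
Δv = v₁−v₀ = (0.05200000, -0.06200000, 0.06600000)
m·(v₁−v₀)/dt = (2.6000, -3.1000, 3.3000)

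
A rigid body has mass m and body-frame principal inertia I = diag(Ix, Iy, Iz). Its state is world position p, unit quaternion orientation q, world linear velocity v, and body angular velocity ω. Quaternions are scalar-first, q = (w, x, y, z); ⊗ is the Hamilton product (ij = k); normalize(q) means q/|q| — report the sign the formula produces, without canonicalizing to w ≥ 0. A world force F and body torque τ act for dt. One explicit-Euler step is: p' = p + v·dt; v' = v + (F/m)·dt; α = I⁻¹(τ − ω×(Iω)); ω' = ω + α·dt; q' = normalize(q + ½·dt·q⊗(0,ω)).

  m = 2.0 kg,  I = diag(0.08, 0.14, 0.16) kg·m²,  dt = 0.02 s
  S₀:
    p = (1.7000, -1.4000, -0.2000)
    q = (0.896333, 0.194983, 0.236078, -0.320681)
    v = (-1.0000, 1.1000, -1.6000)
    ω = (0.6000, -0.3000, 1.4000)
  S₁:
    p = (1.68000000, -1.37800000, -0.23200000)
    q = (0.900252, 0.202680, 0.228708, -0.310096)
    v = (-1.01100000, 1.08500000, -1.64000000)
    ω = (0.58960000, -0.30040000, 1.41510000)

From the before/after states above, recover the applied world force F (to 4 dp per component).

Δv = v₁−v₀ = (-0.01100000, -0.01500000, -0.04000000)
m·(v₁−v₀)/dt = (-1.1000, -1.5000, -4.0000)

F = (-1.1000, -1.5000, -4.0000)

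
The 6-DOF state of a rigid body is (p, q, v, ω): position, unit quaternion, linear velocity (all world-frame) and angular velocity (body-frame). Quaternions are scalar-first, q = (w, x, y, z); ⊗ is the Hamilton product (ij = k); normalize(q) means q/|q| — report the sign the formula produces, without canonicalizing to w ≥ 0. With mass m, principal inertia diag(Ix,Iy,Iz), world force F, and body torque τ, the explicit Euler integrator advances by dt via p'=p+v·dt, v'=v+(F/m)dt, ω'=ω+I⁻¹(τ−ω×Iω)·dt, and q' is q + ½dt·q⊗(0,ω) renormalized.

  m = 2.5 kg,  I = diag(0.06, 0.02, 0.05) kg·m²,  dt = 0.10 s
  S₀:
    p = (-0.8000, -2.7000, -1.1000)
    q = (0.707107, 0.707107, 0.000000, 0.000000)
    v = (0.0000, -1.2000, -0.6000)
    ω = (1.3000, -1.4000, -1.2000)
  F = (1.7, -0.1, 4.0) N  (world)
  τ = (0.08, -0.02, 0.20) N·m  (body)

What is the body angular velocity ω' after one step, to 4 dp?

gyro term ω×Iω = (0.0504, -0.0156, 0.0728)
angular accel α = (0.4933, -0.2200, 2.5440)
ω' = ω + α·dt = (1.3493, -1.4220, -0.9456)

ω' = (1.3493, -1.4220, -0.9456)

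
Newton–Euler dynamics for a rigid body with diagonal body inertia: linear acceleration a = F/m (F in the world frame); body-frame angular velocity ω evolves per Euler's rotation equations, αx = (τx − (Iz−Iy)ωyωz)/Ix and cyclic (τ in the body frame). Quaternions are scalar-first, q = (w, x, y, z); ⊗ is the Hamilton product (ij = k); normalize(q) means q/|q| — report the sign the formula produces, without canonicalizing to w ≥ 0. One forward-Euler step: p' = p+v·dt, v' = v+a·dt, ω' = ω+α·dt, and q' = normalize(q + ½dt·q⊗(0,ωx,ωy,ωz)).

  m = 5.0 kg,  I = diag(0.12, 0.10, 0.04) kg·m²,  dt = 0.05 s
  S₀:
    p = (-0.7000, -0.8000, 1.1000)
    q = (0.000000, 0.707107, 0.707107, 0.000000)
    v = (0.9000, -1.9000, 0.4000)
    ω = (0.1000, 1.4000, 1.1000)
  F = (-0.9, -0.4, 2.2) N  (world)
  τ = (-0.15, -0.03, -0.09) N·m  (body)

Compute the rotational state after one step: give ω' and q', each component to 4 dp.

α = I⁻¹(τ − ω×Iω) = (-0.4800, -0.3880, -2.1800)
ω + α·dt = (0.0760, 1.3806, 0.9910)
q⊗(0,ω) = (-1.0606605, 0.7778177, -0.7778177, 0.9192391)
updated quaternion q' = (-0.0265, 0.7258, 0.6870, 0.0230)

ω' = (0.0760, 1.3806, 0.9910)
q' = (-0.0265, 0.7258, 0.6870, 0.0230)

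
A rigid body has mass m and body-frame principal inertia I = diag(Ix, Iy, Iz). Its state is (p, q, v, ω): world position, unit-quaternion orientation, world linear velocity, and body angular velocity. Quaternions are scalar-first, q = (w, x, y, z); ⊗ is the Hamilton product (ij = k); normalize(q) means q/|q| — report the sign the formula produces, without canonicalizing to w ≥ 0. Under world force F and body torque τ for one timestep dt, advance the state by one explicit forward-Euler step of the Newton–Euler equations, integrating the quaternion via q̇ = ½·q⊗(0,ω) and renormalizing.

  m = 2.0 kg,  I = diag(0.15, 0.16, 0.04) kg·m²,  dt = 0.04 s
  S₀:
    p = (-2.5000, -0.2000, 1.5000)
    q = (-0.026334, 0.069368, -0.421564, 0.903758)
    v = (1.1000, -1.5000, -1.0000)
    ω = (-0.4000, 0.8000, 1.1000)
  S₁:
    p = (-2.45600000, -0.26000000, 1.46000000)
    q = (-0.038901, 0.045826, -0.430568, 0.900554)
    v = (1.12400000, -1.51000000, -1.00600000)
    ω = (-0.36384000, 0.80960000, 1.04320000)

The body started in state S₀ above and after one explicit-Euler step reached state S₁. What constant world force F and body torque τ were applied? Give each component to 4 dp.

v₁ − v₀ = (0.02400000, -0.01000000, -0.00600000)
F = m·Δv/dt = (1.2000, -0.5000, -0.3000)
ω₁ − ω₀ = (0.03616000, 0.00960000, -0.05680000)
precession coupling = (-0.1056, -0.0484, -0.0032)
applied torque τ = (0.0300, -0.0100, -0.0600)

F = (1.2000, -0.5000, -0.3000)
τ = (0.0300, -0.0100, -0.0600)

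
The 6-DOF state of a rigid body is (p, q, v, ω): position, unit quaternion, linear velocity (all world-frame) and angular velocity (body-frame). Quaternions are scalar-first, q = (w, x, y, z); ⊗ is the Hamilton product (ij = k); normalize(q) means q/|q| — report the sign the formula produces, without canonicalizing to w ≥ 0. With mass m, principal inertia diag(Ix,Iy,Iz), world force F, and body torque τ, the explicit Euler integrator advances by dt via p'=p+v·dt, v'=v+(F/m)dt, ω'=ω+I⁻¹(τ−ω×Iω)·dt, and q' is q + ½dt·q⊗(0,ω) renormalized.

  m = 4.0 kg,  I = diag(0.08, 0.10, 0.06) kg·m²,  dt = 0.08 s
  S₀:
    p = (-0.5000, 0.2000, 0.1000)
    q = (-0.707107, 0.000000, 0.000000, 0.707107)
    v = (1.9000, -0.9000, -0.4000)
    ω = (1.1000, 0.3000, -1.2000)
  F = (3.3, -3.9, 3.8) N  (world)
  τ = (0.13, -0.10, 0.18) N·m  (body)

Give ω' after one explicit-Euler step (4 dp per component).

ω' = (1.2156, 0.2411, -0.9688)

precession coupling ω×(Iω) = (0.0144, -0.0264, 0.0066)
α = I⁻¹(τ − ω×Iω) = (1.4450, -0.7360, 2.8900)
ω + α·dt = (1.2156, 0.2411, -0.9688)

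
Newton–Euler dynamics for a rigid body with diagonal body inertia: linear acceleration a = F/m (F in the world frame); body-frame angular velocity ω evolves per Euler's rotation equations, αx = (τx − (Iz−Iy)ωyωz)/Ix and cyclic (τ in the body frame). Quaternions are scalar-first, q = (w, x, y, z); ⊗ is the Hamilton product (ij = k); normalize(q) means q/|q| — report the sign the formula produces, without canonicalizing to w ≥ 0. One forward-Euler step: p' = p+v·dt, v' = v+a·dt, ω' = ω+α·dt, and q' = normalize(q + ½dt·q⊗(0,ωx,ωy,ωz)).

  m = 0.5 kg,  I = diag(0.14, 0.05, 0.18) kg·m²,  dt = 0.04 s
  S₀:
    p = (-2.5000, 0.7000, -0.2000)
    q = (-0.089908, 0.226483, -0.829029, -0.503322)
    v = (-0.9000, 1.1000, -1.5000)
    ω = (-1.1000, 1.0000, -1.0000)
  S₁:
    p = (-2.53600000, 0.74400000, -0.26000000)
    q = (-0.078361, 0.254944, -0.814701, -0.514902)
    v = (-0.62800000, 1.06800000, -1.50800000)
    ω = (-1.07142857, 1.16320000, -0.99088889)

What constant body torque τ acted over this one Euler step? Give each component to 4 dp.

τ = (-0.0300, 0.1600, 0.1400)

Δω = ω₁−ω₀ = (0.02857143, 0.16320000, 0.00911111)
gyro term ω₀×Iω₀ = (-0.1300, -0.0440, 0.0990)
applied torque τ = (-0.0300, 0.1600, 0.1400)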